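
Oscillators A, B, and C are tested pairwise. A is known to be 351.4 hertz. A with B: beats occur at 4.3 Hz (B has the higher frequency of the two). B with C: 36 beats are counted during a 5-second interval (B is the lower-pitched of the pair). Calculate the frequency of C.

B is above A, so f_B = 351.4 + 4.3 = 355.7 Hz.
B–C: Beat frequency = 36/5 = 7.2 Hz.
C is above B, so f_C = 355.7 + 7.2 = 362.9 Hz.

362.9 Hz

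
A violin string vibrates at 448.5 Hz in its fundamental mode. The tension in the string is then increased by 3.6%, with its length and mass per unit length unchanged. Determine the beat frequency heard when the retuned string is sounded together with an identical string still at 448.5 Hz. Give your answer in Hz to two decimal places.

8.00 Hz

For a string, f ∝ √T, so the new frequency is 448.5·√1.036 = 456.5016 Hz.
f_beat = |456.5016 − 448.5| = 8.00 Hz.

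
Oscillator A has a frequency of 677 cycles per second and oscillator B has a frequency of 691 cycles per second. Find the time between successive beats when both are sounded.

f_beat = |677 − 691| = 14 Hz.
Beat period T = 1 / f_beat = 1 / 14 s.

0.071 s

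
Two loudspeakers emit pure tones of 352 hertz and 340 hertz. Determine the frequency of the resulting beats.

12 Hz

The beat frequency equals the magnitude of the frequency difference.
|352 − 340| = 12 Hz.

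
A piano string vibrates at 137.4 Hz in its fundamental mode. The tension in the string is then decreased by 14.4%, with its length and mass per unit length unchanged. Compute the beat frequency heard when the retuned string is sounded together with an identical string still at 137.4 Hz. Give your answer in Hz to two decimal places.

For a string, f ∝ √T, so the new frequency is 137.4·√0.856 = 127.1228 Hz.
f_beat = |127.1228 − 137.4| = 10.28 Hz.

10.28 Hz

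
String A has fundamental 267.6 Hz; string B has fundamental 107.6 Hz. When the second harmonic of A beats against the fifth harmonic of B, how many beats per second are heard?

Second harmonic of the first: 2·267.6 = 535.2 Hz.
Fifth harmonic of the second: 5·107.6 = 538.0 Hz.
f_beat = |535.2 − 538.0| = 2.8 Hz.

2.8 Hz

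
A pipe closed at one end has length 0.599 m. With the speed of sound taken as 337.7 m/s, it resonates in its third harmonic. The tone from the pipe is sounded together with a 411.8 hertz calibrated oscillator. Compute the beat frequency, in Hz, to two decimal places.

Closed pipe (odd harmonics): f_n = n·v/(4L) = 3·337.7/(4·0.599) = 422.8297 Hz.
f_beat = |422.8297 − 411.8| = 11.03 Hz.

11.03 Hz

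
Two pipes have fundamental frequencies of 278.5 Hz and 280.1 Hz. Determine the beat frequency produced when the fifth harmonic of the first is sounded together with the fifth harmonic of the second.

Fifth harmonic of the first: 5·278.5 = 1392.5 Hz.
Fifth harmonic of the second: 5·280.1 = 1400.5 Hz.
f_beat = |1392.5 − 1400.5| = 8.0 Hz.

8.0 Hz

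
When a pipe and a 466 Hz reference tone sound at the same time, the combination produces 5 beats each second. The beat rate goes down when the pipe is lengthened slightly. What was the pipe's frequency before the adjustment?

|f − 466| = 5, so the pipe was at either 461 Hz or 471 Hz.
A longer pipe has a lower fundamental; the adjustment lowers the pipe's frequency.
The beat rate fell, so the adjustment moved the pipe toward 466 Hz — it must have started above the reference.

471 Hz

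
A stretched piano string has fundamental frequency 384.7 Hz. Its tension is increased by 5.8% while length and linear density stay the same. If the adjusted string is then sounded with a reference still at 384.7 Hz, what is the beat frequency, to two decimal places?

For a string, f ∝ √T, so the new frequency is 384.7·√1.058 = 395.6991 Hz.
f_beat = |395.6991 − 384.7| = 11.00 Hz.

11.00 Hz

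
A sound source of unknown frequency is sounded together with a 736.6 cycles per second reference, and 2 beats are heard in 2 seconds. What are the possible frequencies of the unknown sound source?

Beat frequency = 2/2 = 1 Hz.
|f − 736.6| = 1, so f = 736.6 ± 1.

735.6 Hz or 737.6 Hz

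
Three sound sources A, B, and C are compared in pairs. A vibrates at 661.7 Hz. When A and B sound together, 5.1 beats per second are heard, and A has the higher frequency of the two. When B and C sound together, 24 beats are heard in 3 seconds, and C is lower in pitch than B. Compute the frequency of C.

648.6 Hz

B is below A, so f_B = 661.7 − 5.1 = 656.6 Hz.
B–C: Beat frequency = 24/3 = 8 Hz.
C is below B, so f_C = 656.6 − 8 = 648.6 Hz.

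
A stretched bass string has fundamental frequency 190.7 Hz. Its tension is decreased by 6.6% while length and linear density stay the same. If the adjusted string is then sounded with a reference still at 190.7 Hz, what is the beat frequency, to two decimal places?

6.40 Hz

For a string, f ∝ √T, so the new frequency is 190.7·√0.934 = 184.2995 Hz.
f_beat = |184.2995 − 190.7| = 6.40 Hz.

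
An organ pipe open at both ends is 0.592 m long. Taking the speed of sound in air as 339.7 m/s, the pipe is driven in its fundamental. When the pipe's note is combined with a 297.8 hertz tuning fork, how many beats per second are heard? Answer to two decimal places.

10.89 Hz

Open pipe: f_n = n·v/(2L) = 1·339.7/(2·0.592) = 286.9088 Hz.
f_beat = |286.9088 − 297.8| = 10.89 Hz.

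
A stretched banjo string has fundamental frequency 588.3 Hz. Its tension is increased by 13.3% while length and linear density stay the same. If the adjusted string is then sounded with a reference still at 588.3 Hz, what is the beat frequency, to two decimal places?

37.90 Hz

For a string, f ∝ √T, so the new frequency is 588.3·√1.133 = 626.2011 Hz.
f_beat = |626.2011 − 588.3| = 37.90 Hz.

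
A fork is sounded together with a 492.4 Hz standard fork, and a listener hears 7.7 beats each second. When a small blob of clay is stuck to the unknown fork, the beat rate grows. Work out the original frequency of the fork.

484.7 Hz

|f − 492.4| = 7.7, so the fork was at either 484.7 Hz or 500.1 Hz.
Adding mass to a fork lowers its frequency; the adjustment lowers the fork's frequency.
The beat rate rose, so the adjustment moved the fork further from 492.4 Hz — it was already below the reference.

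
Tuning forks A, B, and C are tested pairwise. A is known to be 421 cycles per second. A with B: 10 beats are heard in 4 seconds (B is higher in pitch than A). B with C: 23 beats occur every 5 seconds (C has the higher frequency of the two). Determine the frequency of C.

A–B: Beat frequency = 10/4 = 2.5 Hz.
B is above A, so f_B = 421 + 2.5 = 423.5 Hz.
B–C: Beat frequency = 23/5 = 4.6 Hz.
C is above B, so f_C = 423.5 + 4.6 = 428.1 Hz.

428.1 Hz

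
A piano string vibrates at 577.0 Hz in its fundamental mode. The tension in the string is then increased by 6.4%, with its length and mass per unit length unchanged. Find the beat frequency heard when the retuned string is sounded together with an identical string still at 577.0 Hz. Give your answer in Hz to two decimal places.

For a string, f ∝ √T, so the new frequency is 577.0·√1.064 = 595.1777 Hz.
f_beat = |595.1777 − 577.0| = 18.18 Hz.

18.18 Hz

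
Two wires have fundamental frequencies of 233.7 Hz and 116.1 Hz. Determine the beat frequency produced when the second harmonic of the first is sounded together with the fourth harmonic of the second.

3.0 Hz

Second harmonic of the first: 2·233.7 = 467.4 Hz.
Fourth harmonic of the second: 4·116.1 = 464.4 Hz.
f_beat = |467.4 − 464.4| = 3.0 Hz.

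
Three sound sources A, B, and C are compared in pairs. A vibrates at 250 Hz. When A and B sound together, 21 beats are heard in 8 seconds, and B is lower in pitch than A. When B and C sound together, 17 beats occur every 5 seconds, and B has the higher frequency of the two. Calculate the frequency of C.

A–B: Beat frequency = 21/8 = 2.625 Hz.
B is below A, so f_B = 250 − 2.625 = 247.375 Hz.
B–C: Beat frequency = 17/5 = 3.4 Hz.
C is below B, so f_C = 247.375 − 3.4 = 243.975 Hz.

243.975 Hz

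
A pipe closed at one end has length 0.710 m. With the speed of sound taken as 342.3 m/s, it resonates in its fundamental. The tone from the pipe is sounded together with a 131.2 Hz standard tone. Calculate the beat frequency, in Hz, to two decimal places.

10.67 Hz

Closed pipe (odd harmonics): f_n = n·v/(4L) = 1·342.3/(4·0.710) = 120.5282 Hz.
f_beat = |120.5282 − 131.2| = 10.67 Hz.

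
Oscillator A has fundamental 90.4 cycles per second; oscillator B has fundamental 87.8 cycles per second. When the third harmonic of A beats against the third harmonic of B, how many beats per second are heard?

Third harmonic of the first: 3·90.4 = 271.2 Hz.
Third harmonic of the second: 3·87.8 = 263.4 Hz.
f_beat = |271.2 − 263.4| = 7.8 Hz.

7.8 Hz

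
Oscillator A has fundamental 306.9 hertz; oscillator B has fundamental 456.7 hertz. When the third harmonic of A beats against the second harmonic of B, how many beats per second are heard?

7.3 Hz

Third harmonic of the first: 3·306.9 = 920.7 Hz.
Second harmonic of the second: 2·456.7 = 913.4 Hz.
f_beat = |920.7 − 913.4| = 7.3 Hz.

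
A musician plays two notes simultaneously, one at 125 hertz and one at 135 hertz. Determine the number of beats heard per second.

10 Hz

f_beat = |f₁ − f₂|.
|125 − 135| = 10 Hz.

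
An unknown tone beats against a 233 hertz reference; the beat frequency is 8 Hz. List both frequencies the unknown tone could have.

225 Hz or 241 Hz

|f − 233| = 8, so f = 233 ± 8.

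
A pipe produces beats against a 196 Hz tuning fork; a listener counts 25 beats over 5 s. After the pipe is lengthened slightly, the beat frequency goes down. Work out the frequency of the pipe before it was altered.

Beat frequency = 25/5 = 5 Hz.
|f − 196| = 5, so the pipe was at either 191 Hz or 201 Hz.
A longer pipe has a lower fundamental; the adjustment lowers the pipe's frequency.
The beat rate fell, so the adjustment moved the pipe toward 196 Hz — it must have started above the reference.

201 Hz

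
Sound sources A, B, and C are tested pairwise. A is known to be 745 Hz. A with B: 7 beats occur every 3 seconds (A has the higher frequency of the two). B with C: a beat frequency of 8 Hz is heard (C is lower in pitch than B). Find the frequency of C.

A–B: Beat frequency = 7/3 = 2.3333 Hz.
B is below A, so f_B = 745 − 2.3333 = 742.6667 Hz.
C is below B, so f_C = 742.6667 − 8 = 734.6667 Hz.

734.6667 Hz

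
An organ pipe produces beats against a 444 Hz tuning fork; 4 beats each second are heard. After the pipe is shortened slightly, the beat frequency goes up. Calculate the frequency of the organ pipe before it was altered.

|f − 444| = 4, so the organ pipe was at either 440 Hz or 448 Hz.
A shorter pipe has a higher fundamental; the adjustment raises the organ pipe's frequency.
The beat rate rose, so the adjustment moved the organ pipe further from 444 Hz — it was already above the reference.

448 Hz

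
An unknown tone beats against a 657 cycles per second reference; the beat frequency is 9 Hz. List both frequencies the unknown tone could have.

|f − 657| = 9, so f = 657 ± 9.

648 Hz or 666 Hz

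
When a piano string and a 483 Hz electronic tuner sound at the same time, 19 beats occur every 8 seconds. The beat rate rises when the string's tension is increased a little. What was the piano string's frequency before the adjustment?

485.375 Hz

Beat frequency = 19/8 = 2.375 Hz.
|f − 483| = 2.375, so the piano string was at either 480.625 Hz or 485.375 Hz.
Higher tension means higher frequency; the adjustment raises the piano string's frequency.
The beat rate rose, so the adjustment moved the piano string further from 483 Hz — it was already above the reference.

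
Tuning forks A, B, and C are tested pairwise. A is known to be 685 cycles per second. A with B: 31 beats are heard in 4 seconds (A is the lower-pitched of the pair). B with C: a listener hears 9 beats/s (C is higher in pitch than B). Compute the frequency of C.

701.75 Hz

A–B: Beat frequency = 31/4 = 7.75 Hz.
B is above A, so f_B = 685 + 7.75 = 692.75 Hz.
C is above B, so f_C = 692.75 + 9 = 701.75 Hz.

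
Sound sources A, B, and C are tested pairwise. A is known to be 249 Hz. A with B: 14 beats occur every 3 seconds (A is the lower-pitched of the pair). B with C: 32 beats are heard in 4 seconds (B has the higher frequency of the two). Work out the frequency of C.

245.6667 Hz

A–B: Beat frequency = 14/3 = 4.6667 Hz.
B is above A, so f_B = 249 + 4.6667 = 253.6667 Hz.
B–C: Beat frequency = 32/4 = 8 Hz.
C is below B, so f_C = 253.6667 − 8 = 245.6667 Hz.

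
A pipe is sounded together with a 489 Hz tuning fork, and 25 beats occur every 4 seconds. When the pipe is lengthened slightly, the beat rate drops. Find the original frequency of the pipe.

495.25 Hz

Beat frequency = 25/4 = 6.25 Hz.
|f − 489| = 6.25, so the pipe was at either 482.75 Hz or 495.25 Hz.
A longer pipe has a lower fundamental; the adjustment lowers the pipe's frequency.
The beat rate fell, so the adjustment moved the pipe toward 489 Hz — it must have started above the reference.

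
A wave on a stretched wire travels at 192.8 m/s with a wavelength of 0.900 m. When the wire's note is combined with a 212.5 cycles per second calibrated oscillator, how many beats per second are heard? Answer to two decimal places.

1.72 Hz

Source frequency f = v/λ = 192.8/0.900 = 214.2222 Hz.
f_beat = |214.2222 − 212.5| = 1.72 Hz.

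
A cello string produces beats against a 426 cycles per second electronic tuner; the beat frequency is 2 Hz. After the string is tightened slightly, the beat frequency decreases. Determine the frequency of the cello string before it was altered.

|f − 426| = 2, so the cello string was at either 424 Hz or 428 Hz.
Increasing tension raises a string's frequency; the adjustment raises the cello string's frequency.
The beat rate fell, so the adjustment moved the cello string toward 426 Hz — it must have started below the reference.

424 Hz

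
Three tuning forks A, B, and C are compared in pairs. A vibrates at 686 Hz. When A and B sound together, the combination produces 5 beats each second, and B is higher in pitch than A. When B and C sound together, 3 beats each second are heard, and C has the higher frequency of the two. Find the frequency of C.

694 Hz

B is above A, so f_B = 686 + 5 = 691 Hz.
C is above B, so f_C = 691 + 3 = 694 Hz.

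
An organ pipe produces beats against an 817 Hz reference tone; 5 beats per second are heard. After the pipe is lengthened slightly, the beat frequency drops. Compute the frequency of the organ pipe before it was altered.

|f − 817| = 5, so the organ pipe was at either 812 Hz or 822 Hz.
A longer pipe has a lower fundamental; the adjustment lowers the organ pipe's frequency.
The beat rate fell, so the adjustment moved the organ pipe toward 817 Hz — it must have started above the reference.

822 Hz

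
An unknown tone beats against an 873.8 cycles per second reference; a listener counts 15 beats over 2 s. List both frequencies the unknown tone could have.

866.3 Hz or 881.3 Hz

Beat frequency = 15/2 = 7.5 Hz.
|f − 873.8| = 7.5, so f = 873.8 ± 7.5.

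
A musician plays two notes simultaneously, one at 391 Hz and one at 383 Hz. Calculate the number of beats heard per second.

The beat frequency equals the magnitude of the frequency difference.
|391 − 383| = 8 Hz.

8 Hz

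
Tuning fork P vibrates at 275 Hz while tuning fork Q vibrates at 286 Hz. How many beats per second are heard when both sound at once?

11 Hz

f_beat = |f₁ − f₂|.
|275 − 286| = 11 Hz.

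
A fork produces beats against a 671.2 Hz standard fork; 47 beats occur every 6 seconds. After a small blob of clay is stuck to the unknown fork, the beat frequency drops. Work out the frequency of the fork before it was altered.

679.0333 Hz

Beat frequency = 47/6 = 7.8333 Hz.
|f − 671.2| = 7.8333, so the fork was at either 663.3667 Hz or 679.0333 Hz.
Adding mass to a fork lowers its frequency; the adjustment lowers the fork's frequency.
The beat rate fell, so the adjustment moved the fork toward 671.2 Hz — it must have started above the reference.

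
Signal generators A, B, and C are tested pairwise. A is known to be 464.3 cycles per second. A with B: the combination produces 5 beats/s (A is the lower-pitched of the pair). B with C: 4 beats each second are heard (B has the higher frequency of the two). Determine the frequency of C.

465.3 Hz

B is above A, so f_B = 464.3 + 5 = 469.3 Hz.
C is below B, so f_C = 469.3 − 4 = 465.3 Hz.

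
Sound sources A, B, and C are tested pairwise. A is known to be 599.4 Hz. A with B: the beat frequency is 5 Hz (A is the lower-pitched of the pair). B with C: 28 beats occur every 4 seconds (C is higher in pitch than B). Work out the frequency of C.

B is above A, so f_B = 599.4 + 5 = 604.4 Hz.
B–C: Beat frequency = 28/4 = 7 Hz.
C is above B, so f_C = 604.4 + 7 = 611.4 Hz.

611.4 Hz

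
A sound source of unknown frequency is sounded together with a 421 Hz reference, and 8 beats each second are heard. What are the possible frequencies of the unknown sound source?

413 Hz or 429 Hz

|f − 421| = 8, so f = 421 ± 8.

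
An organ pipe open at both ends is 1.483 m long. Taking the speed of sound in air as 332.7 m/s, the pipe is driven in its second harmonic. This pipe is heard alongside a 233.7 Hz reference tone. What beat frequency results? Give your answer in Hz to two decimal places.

Open pipe: f_n = n·v/(2L) = 2·332.7/(2·1.483) = 224.3425 Hz.
f_beat = |224.3425 − 233.7| = 9.36 Hz.

9.36 Hz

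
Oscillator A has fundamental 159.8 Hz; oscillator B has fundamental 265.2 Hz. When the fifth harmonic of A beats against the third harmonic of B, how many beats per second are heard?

3.4 Hz

Fifth harmonic of the first: 5·159.8 = 799.0 Hz.
Third harmonic of the second: 3·265.2 = 795.6 Hz.
f_beat = |799.0 − 795.6| = 3.4 Hz.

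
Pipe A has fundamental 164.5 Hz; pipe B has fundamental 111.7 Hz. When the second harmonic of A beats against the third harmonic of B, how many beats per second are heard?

Second harmonic of the first: 2·164.5 = 329.0 Hz.
Third harmonic of the second: 3·111.7 = 335.1 Hz.
f_beat = |329.0 − 335.1| = 6.1 Hz.

6.1 Hz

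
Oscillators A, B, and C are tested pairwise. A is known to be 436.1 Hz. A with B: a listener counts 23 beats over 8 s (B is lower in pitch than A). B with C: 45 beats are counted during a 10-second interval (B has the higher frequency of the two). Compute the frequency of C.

428.725 Hz

A–B: Beat frequency = 23/8 = 2.875 Hz.
B is below A, so f_B = 436.1 − 2.875 = 433.225 Hz.
B–C: Beat frequency = 45/10 = 4.5 Hz.
C is below B, so f_C = 433.225 − 4.5 = 428.725 Hz.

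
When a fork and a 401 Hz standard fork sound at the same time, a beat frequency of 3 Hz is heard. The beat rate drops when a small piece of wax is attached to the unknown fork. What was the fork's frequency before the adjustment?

|f − 401| = 3, so the fork was at either 398 Hz or 404 Hz.
Loading a fork with wax lowers its frequency; the adjustment lowers the fork's frequency.
The beat rate fell, so the adjustment moved the fork toward 401 Hz — it must have started above the reference.

404 Hz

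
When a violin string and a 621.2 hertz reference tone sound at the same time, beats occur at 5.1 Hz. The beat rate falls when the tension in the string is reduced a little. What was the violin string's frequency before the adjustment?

626.3 Hz

|f − 621.2| = 5.1, so the violin string was at either 616.1 Hz or 626.3 Hz.
Lower tension means lower frequency; the adjustment lowers the violin string's frequency.
The beat rate fell, so the adjustment moved the violin string toward 621.2 Hz — it must have started above the reference.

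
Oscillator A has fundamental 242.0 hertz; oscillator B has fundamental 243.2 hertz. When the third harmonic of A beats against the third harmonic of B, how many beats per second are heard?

3.6 Hz

Third harmonic of the first: 3·242.0 = 726.0 Hz.
Third harmonic of the second: 3·243.2 = 729.6 Hz.
f_beat = |726.0 − 729.6| = 3.6 Hz.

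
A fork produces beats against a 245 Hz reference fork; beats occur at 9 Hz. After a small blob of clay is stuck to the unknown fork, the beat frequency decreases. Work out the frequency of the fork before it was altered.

|f − 245| = 9, so the fork was at either 236 Hz or 254 Hz.
Adding mass to a fork lowers its frequency; the adjustment lowers the fork's frequency.
The beat rate fell, so the adjustment moved the fork toward 245 Hz — it must have started above the reference.

254 Hz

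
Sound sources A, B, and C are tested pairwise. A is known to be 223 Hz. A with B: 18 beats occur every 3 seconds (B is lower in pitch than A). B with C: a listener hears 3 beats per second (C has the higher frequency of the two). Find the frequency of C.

220 Hz

A–B: Beat frequency = 18/3 = 6 Hz.
B is below A, so f_B = 223 − 6 = 217 Hz.
C is above B, so f_C = 217 + 3 = 220 Hz.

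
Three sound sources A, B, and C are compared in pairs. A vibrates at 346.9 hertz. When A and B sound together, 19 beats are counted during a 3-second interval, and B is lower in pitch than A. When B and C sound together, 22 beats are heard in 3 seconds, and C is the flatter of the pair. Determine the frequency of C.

333.2333 Hz

A–B: Beat frequency = 19/3 = 6.3333 Hz.
B is below A, so f_B = 346.9 − 6.3333 = 340.5667 Hz.
B–C: Beat frequency = 22/3 = 7.3333 Hz.
C is below B, so f_C = 340.5667 − 7.3333 = 333.2333 Hz.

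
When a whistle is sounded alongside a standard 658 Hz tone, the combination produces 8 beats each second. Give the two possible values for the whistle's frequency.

|f − 658| = 8, so f = 658 ± 8.

650 Hz or 666 Hz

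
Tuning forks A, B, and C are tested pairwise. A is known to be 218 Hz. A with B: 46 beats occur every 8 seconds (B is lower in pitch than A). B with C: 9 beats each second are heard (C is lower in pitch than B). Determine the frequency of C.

203.25 Hz

A–B: Beat frequency = 46/8 = 5.75 Hz.
B is below A, so f_B = 218 − 5.75 = 212.25 Hz.
C is below B, so f_C = 212.25 − 9 = 203.25 Hz.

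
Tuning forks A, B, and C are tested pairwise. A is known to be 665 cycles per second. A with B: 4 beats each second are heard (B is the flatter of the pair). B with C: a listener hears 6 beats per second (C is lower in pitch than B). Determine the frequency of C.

B is below A, so f_B = 665 − 4 = 661 Hz.
C is below B, so f_C = 661 − 6 = 655 Hz.

655 Hz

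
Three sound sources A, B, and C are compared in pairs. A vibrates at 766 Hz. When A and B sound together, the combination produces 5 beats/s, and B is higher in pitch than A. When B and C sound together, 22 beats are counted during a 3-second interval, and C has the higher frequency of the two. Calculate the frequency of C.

778.3333 Hz

B is above A, so f_B = 766 + 5 = 771 Hz.
B–C: Beat frequency = 22/3 = 7.3333 Hz.
C is above B, so f_C = 771 + 7.3333 = 778.3333 Hz.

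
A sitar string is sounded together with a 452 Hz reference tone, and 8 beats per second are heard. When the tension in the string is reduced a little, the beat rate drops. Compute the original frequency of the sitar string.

|f − 452| = 8, so the sitar string was at either 444 Hz or 460 Hz.
Lower tension means lower frequency; the adjustment lowers the sitar string's frequency.
The beat rate fell, so the adjustment moved the sitar string toward 452 Hz — it must have started above the reference.

460 Hz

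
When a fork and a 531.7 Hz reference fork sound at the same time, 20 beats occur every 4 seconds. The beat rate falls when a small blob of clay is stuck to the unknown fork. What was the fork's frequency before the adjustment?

536.7 Hz

Beat frequency = 20/4 = 5 Hz.
|f − 531.7| = 5, so the fork was at either 526.7 Hz or 536.7 Hz.
Adding mass to a fork lowers its frequency; the adjustment lowers the fork's frequency.
The beat rate fell, so the adjustment moved the fork toward 531.7 Hz — it must have started above the reference.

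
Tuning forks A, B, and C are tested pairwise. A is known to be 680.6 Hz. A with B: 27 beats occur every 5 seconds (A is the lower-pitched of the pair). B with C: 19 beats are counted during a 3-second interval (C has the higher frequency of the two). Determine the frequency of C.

A–B: Beat frequency = 27/5 = 5.4 Hz.
B is above A, so f_B = 680.6 + 5.4 = 686 Hz.
B–C: Beat frequency = 19/3 = 6.3333 Hz.
C is above B, so f_C = 686 + 6.3333 = 692.3333 Hz.

692.3333 Hz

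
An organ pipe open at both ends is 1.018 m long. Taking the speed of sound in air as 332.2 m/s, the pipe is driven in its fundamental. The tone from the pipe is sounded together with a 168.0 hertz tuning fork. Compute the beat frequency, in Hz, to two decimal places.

Open pipe: f_n = n·v/(2L) = 1·332.2/(2·1.018) = 163.1631 Hz.
f_beat = |163.1631 − 168.0| = 4.84 Hz.

4.84 Hz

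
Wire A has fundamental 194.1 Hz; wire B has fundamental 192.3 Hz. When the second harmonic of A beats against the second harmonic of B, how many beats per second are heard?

3.6 Hz

Second harmonic of the first: 2·194.1 = 388.2 Hz.
Second harmonic of the second: 2·192.3 = 384.6 Hz.
f_beat = |388.2 − 384.6| = 3.6 Hz.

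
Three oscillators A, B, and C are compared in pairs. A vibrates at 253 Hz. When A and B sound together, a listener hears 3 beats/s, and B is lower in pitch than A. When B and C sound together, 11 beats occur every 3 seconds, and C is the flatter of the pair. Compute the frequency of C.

B is below A, so f_B = 253 − 3 = 250 Hz.
B–C: Beat frequency = 11/3 = 3.6667 Hz.
C is below B, so f_C = 250 − 3.6667 = 246.3333 Hz.

246.3333 Hz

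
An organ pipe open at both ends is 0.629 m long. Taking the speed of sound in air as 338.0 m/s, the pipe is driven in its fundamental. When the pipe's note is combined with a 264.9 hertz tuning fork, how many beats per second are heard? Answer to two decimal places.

Open pipe: f_n = n·v/(2L) = 1·338.0/(2·0.629) = 268.6804 Hz.
f_beat = |268.6804 − 264.9| = 3.78 Hz.

3.78 Hz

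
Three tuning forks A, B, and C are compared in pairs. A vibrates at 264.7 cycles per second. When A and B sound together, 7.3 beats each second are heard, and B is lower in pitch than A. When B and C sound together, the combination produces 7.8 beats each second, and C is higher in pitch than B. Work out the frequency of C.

265.2 Hz

B is below A, so f_B = 264.7 − 7.3 = 257.4 Hz.
C is above B, so f_C = 257.4 + 7.8 = 265.2 Hz.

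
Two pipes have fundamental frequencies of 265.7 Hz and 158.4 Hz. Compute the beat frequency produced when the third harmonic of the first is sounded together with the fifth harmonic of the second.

Third harmonic of the first: 3·265.7 = 797.1 Hz.
Fifth harmonic of the second: 5·158.4 = 792.0 Hz.
f_beat = |797.1 − 792.0| = 5.1 Hz.

5.1 Hz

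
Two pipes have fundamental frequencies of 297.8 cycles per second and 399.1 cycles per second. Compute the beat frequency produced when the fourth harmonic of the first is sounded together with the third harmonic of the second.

6.1 Hz

Fourth harmonic of the first: 4·297.8 = 1191.2 Hz.
Third harmonic of the second: 3·399.1 = 1197.3 Hz.
f_beat = |1191.2 − 1197.3| = 6.1 Hz.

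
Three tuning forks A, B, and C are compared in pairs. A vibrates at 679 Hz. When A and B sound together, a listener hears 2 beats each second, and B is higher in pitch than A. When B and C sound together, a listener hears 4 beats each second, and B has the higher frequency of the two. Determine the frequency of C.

B is above A, so f_B = 679 + 2 = 681 Hz.
C is below B, so f_C = 681 − 4 = 677 Hz.

677 Hz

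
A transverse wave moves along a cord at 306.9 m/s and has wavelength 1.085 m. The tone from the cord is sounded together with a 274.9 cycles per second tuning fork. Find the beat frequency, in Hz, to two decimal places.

7.96 Hz

Source frequency f = v/λ = 306.9/1.085 = 282.8571 Hz.
f_beat = |282.8571 − 274.9| = 7.96 Hz.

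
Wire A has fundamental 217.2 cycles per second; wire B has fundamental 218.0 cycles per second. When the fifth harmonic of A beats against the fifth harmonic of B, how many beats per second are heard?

4.0 Hz

Fifth harmonic of the first: 5·217.2 = 1086.0 Hz.
Fifth harmonic of the second: 5·218.0 = 1090.0 Hz.
f_beat = |1086.0 − 1090.0| = 4.0 Hz.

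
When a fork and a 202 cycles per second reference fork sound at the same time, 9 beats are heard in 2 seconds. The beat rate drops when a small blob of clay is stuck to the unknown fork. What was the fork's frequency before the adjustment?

Beat frequency = 9/2 = 4.5 Hz.
|f − 202| = 4.5, so the fork was at either 197.5 Hz or 206.5 Hz.
Adding mass to a fork lowers its frequency; the adjustment lowers the fork's frequency.
The beat rate fell, so the adjustment moved the fork toward 202 Hz — it must have started above the reference.

206.5 Hz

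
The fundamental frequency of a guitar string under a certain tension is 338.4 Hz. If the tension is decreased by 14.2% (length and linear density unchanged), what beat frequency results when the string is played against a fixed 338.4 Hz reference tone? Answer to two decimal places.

For a string, f ∝ √T, so the new frequency is 338.4·√0.858 = 313.4541 Hz.
f_beat = |313.4541 − 338.4| = 24.95 Hz.

24.95 Hz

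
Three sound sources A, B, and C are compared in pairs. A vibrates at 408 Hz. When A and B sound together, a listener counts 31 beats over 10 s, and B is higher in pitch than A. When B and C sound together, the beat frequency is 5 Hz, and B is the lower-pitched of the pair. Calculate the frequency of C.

A–B: Beat frequency = 31/10 = 3.1 Hz.
B is above A, so f_B = 408 + 3.1 = 411.1 Hz.
C is above B, so f_C = 411.1 + 5 = 416.1 Hz.

416.1 Hz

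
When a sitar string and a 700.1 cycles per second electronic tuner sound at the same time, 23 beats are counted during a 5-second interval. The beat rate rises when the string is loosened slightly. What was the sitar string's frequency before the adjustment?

695.5 Hz

Beat frequency = 23/5 = 4.6 Hz.
|f − 700.1| = 4.6, so the sitar string was at either 695.5 Hz or 704.7 Hz.
Reducing tension lowers a string's frequency; the adjustment lowers the sitar string's frequency.
The beat rate rose, so the adjustment moved the sitar string further from 700.1 Hz — it was already below the reference.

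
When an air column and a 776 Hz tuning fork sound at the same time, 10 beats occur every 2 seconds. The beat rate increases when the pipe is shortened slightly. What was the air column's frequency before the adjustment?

781 Hz

Beat frequency = 10/2 = 5 Hz.
|f − 776| = 5, so the air column was at either 771 Hz or 781 Hz.
A shorter pipe has a higher fundamental; the adjustment raises the air column's frequency.
The beat rate rose, so the adjustment moved the air column further from 776 Hz — it was already above the reference.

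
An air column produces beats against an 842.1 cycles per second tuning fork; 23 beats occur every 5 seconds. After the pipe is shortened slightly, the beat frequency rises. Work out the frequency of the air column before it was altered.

846.7 Hz

Beat frequency = 23/5 = 4.6 Hz.
|f − 842.1| = 4.6, so the air column was at either 837.5 Hz or 846.7 Hz.
A shorter pipe has a higher fundamental; the adjustment raises the air column's frequency.
The beat rate rose, so the adjustment moved the air column further from 842.1 Hz — it was already above the reference.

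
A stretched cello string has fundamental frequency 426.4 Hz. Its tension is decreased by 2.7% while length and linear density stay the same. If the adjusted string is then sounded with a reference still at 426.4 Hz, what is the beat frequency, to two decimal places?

5.80 Hz

For a string, f ∝ √T, so the new frequency is 426.4·√0.973 = 420.6042 Hz.
f_beat = |420.6042 − 426.4| = 5.80 Hz.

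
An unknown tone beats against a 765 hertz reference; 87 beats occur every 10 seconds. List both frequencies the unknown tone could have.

756.3 Hz or 773.7 Hz

Beat frequency = 87/10 = 8.7 Hz.
|f − 765| = 8.7, so f = 765 ± 8.7.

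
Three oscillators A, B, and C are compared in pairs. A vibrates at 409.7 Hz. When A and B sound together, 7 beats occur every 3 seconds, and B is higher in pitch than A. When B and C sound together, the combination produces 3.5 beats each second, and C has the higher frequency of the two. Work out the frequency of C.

415.5333 Hz

A–B: Beat frequency = 7/3 = 2.3333 Hz.
B is above A, so f_B = 409.7 + 2.3333 = 412.0333 Hz.
C is above B, so f_C = 412.0333 + 3.5 = 415.5333 Hz.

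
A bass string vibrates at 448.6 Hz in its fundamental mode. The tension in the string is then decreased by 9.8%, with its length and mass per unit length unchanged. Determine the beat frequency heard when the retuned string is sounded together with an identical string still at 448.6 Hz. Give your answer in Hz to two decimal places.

22.55 Hz

For a string, f ∝ √T, so the new frequency is 448.6·√0.902 = 426.0519 Hz.
f_beat = |426.0519 − 448.6| = 22.55 Hz.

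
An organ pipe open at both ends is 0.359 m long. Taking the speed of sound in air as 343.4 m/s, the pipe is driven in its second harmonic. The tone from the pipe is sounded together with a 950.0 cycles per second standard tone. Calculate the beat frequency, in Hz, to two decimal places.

6.55 Hz

Open pipe: f_n = n·v/(2L) = 2·343.4/(2·0.359) = 956.5460 Hz.
f_beat = |956.5460 − 950.0| = 6.55 Hz.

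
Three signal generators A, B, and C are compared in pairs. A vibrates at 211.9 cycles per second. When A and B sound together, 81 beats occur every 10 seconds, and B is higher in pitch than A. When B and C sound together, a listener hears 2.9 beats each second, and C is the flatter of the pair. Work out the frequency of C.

217.1 Hz

A–B: Beat frequency = 81/10 = 8.1 Hz.
B is above A, so f_B = 211.9 + 8.1 = 220 Hz.
C is below B, so f_C = 220 − 2.9 = 217.1 Hz.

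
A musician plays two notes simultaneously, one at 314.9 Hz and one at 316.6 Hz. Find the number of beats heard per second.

Beats arise from superposition of two nearby frequencies; the beat rate is |f₁ − f₂|.
|314.9 − 316.6| = 1.7 Hz.

1.7 Hz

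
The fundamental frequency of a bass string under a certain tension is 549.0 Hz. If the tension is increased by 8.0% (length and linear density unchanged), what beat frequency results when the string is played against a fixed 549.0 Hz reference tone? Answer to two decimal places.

For a string, f ∝ √T, so the new frequency is 549.0·√1.080 = 570.5375 Hz.
f_beat = |570.5375 − 549.0| = 21.54 Hz.

21.54 Hz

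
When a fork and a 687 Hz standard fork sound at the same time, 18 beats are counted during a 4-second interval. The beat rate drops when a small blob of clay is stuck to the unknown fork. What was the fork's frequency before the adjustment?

Beat frequency = 18/4 = 4.5 Hz.
|f − 687| = 4.5, so the fork was at either 682.5 Hz or 691.5 Hz.
Adding mass to a fork lowers its frequency; the adjustment lowers the fork's frequency.
The beat rate fell, so the adjustment moved the fork toward 687 Hz — it must have started above the reference.

691.5 Hz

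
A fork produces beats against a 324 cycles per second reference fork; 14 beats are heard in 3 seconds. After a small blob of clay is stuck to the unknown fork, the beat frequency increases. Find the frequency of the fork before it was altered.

Beat frequency = 14/3 = 4.6667 Hz.
|f − 324| = 4.6667, so the fork was at either 319.3333 Hz or 328.6667 Hz.
Adding mass to a fork lowers its frequency; the adjustment lowers the fork's frequency.
The beat rate rose, so the adjustment moved the fork further from 324 Hz — it was already below the reference.

319.3333 Hz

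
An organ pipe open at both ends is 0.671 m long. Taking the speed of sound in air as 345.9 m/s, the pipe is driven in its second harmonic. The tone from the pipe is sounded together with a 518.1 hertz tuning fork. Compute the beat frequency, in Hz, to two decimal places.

2.60 Hz

Open pipe: f_n = n·v/(2L) = 2·345.9/(2·0.671) = 515.4993 Hz.
f_beat = |515.4993 − 518.1| = 2.60 Hz.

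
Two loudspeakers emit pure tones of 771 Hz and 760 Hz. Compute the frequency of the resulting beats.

The beat frequency equals the magnitude of the frequency difference.
|771 − 760| = 11 Hz.

11 Hz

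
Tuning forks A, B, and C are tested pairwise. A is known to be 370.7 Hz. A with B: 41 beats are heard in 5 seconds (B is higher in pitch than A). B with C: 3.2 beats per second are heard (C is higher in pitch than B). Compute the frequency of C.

382.1 Hz

A–B: Beat frequency = 41/5 = 8.2 Hz.
B is above A, so f_B = 370.7 + 8.2 = 378.9 Hz.
C is above B, so f_C = 378.9 + 3.2 = 382.1 Hz.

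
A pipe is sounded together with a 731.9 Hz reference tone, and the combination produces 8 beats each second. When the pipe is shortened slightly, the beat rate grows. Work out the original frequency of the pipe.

|f − 731.9| = 8, so the pipe was at either 723.9 Hz or 739.9 Hz.
A shorter pipe has a higher fundamental; the adjustment raises the pipe's frequency.
The beat rate rose, so the adjustment moved the pipe further from 731.9 Hz — it was already above the reference.

739.9 Hz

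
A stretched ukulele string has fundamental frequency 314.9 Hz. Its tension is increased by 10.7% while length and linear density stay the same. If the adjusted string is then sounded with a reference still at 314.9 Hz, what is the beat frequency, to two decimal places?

16.42 Hz

For a string, f ∝ √T, so the new frequency is 314.9·√1.107 = 331.3191 Hz.
f_beat = |331.3191 − 314.9| = 16.42 Hz.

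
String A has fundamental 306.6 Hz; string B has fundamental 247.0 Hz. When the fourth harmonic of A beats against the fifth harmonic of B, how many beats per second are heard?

Fourth harmonic of the first: 4·306.6 = 1226.4 Hz.
Fifth harmonic of the second: 5·247.0 = 1235.0 Hz.
f_beat = |1226.4 − 1235.0| = 8.6 Hz.

8.6 Hz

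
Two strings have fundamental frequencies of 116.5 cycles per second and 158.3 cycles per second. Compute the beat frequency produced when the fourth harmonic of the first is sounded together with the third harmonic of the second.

Fourth harmonic of the first: 4·116.5 = 466.0 Hz.
Third harmonic of the second: 3·158.3 = 474.9 Hz.
f_beat = |466.0 − 474.9| = 8.9 Hz.

8.9 Hz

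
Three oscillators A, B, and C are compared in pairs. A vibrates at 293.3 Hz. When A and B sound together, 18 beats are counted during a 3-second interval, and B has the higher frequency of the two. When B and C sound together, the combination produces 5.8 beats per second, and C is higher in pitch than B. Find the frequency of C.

A–B: Beat frequency = 18/3 = 6 Hz.
B is above A, so f_B = 293.3 + 6 = 299.3 Hz.
C is above B, so f_C = 299.3 + 5.8 = 305.1 Hz.

305.1 Hz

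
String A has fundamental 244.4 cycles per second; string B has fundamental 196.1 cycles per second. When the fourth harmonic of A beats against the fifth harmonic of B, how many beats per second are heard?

2.9 Hz

Fourth harmonic of the first: 4·244.4 = 977.6 Hz.
Fifth harmonic of the second: 5·196.1 = 980.5 Hz.
f_beat = |977.6 − 980.5| = 2.9 Hz.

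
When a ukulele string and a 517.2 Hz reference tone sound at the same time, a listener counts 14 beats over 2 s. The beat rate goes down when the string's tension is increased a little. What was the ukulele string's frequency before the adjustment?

Beat frequency = 14/2 = 7 Hz.
|f − 517.2| = 7, so the ukulele string was at either 510.2 Hz or 524.2 Hz.
Higher tension means higher frequency; the adjustment raises the ukulele string's frequency.
The beat rate fell, so the adjustment moved the ukulele string toward 517.2 Hz — it must have started below the reference.

510.2 Hz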